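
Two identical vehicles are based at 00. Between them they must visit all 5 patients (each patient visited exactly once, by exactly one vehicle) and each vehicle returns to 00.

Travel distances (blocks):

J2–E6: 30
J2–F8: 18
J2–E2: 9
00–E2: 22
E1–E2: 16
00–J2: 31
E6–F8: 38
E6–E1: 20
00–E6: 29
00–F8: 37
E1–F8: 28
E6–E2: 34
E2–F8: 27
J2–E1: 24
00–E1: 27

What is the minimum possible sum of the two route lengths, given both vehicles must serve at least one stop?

Try each way of splitting the stops between the two vehicles (each non-empty) and, for each split, find the best tour for each vehicle:
  {J2} + {E6, E1, E2, F8}: 62 + 126 = 188
  {E6} + {J2, E1, E2, F8}: 58 + 104 = 162
  {J2, E6} + {E1, E2, F8}: 90 + 103 = 193
  {E1} + {J2, E6, E2, F8}: 54 + 116 = 170
  {J2, E1} + {E6, E2, F8}: 82 + 116 = 198
  {E6, E1} + {J2, E2, F8}: 76 + 86 = 162
  … (15 splits in total)
Best: vehicle 1 00 → E6 → 00 = 58; vehicle 2 00 → E1 → F8 → J2 → E2 → 00 = 104; combined 162.

Minimum combined distance: 162 blocks.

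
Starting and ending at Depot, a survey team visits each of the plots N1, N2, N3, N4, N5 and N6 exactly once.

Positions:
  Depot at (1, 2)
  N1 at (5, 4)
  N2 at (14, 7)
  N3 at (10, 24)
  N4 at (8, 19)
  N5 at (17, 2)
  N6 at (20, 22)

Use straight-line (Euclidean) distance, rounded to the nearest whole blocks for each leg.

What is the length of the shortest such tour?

With 6 stops there are 6!/2 = 360 distinct round trips (a route and its reverse cost the same).
Depot-N1-N2-N3-N4-N5-N6-Depot: 4+9+17+5+19+20+28 = 102
Depot-N1-N2-N3-N4-N6-N5-Depot: 4+9+17+5+12+20+16 = 83
Depot-N1-N2-N3-N5-N4-N6-Depot: 4+9+17+23+19+12+28 = 112
Depot-N1-N2-N3-N5-N6-N4-Depot: 4+9+17+23+20+12+18 = 103
Depot-N1-N2-N3-N6-N4-N5-Depot: 4+9+17+10+12+19+16 = 87
Depot-N1-N2-N3-N6-N5-N4-Depot: 4+9+17+10+20+19+18 = 97
Depot-N1-N2-N4-N3-N5-N6-Depot: 4+9+13+5+23+20+28 = 102
Depot-N1-N2-N4-N3-N6-N5-Depot: 4+9+13+5+10+20+16 = 77
… (352 more)
Depot-N1-N5-N2-N6-N3-N4-Depot: 4+12+6+16+10+5+18 = 71  ← best
The minimum is 71.
One optimal route: Depot → N1 → N5 → N2 → N6 → N3 → N4 → Depot (or its reverse).

Minimum total distance: 71 blocks.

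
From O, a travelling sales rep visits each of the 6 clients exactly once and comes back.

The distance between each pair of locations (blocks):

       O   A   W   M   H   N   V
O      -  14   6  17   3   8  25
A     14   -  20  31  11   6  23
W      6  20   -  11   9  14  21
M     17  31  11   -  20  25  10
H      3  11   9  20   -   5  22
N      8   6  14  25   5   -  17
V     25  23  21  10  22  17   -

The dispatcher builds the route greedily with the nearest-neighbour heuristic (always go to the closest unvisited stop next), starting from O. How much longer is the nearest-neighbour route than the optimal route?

From O: H=3, W=6, N=8, A=14, M=17, V=25 → choose H (3).
From H: N=5, W=9, A=11, M=20, V=22 → choose N (5).
From N: A=6, W=14, V=17, M=25 → choose A (6).
From A: W=20, V=23, M=31 → choose W (20).
From W: M=11, V=21 → choose M (11).
From M: V=10 → choose V (10).
NN route O → H → N → A → W → M → V → O costs 80.
Optimal: O → W → M → V → A → N → H → O costs 64 (by enumerating all 360 distinct tours).
Excess = 80 − 64 = 16.

The nearest-neighbour route is 16 blocks longer than optimal.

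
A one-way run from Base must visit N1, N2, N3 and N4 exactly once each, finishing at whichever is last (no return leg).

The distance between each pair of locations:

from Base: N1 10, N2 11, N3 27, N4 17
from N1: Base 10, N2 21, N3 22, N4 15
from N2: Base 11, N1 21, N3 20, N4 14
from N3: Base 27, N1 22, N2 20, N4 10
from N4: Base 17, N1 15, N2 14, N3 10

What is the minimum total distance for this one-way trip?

There are 4! = 24 possible orderings.
Base - N1 - N2 - N3 - N4: 10+21+20+10 = 61
Base - N1 - N2 - N4 - N3: 10+21+14+10 = 55
Base - N1 - N3 - N2 - N4: 10+22+20+14 = 66
Base - N1 - N3 - N4 - N2: 10+22+10+14 = 56
Base - N1 - N4 - N2 - N3: 10+15+14+20 = 59
Base - N1 - N4 - N3 - N2: 10+15+10+20 = 55
Base - N2 - N1 - N3 - N4: 11+21+22+10 = 64
Base - N2 - N1 - N4 - N3: 11+21+15+10 = 57
Base - N2 - N3 - N1 - N4: 11+20+22+15 = 68
Base - N2 - N3 - N4 - N1: 11+20+10+15 = 56
Base - N2 - N4 - N1 - N3: 11+14+15+22 = 62
Base - N2 - N4 - N3 - N1: 11+14+10+22 = 57
Base - N3 - N1 - N2 - N4: 27+22+21+14 = 84
Base - N3 - N1 - N4 - N2: 27+22+15+14 = 78
… (10 more)
The minimum is 55.
One shortest path: Base → N1 → N2 → N4 → N3.

55 — the minimum one-way total.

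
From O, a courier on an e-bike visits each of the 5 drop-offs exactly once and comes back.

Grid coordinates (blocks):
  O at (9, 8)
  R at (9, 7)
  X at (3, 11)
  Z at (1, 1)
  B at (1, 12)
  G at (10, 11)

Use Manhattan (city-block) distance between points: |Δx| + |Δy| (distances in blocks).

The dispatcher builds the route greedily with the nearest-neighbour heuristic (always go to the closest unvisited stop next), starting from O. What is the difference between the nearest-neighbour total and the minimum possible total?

Excess over optimum: 2 blocks.

O: R=1, G=4, X=9, B=12, Z=15 ⇒ R
R: G=5, X=10, B=13, Z=14 ⇒ G
G: X=7, B=10, Z=19 ⇒ X
X: B=3, Z=12 ⇒ B
B: Z=11 ⇒ Z
NN route O → R → G → X → B → Z → O costs 42.
Optimal: O → R → Z → B → X → G → O costs 40 (by enumerating all 60 distinct tours).
Excess = 42 − 40 = 2.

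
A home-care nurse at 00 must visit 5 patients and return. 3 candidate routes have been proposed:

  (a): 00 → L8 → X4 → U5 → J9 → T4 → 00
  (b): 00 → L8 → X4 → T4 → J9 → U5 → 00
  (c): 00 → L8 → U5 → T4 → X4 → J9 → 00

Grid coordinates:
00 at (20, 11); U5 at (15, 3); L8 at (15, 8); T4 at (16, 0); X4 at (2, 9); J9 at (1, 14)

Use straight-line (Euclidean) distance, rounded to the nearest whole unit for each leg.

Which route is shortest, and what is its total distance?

(a): 6 + 13 + 14 + 18 + 21 + 12 = 84
(b): 6 + 13 + 17 + 21 + 18 + 9 = 84
(c): 6 + 5 + 3 + 17 + 5 + 19 = 55

55 — (c) is the shortest.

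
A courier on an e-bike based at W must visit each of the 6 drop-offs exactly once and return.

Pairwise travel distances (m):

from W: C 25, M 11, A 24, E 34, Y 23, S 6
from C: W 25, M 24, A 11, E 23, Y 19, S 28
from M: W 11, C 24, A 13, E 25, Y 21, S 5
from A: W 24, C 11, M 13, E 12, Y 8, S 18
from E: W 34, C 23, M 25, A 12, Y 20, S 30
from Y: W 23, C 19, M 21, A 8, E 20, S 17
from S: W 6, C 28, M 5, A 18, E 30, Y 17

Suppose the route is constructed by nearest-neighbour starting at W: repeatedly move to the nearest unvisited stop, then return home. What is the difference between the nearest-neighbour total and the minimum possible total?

W: S=6, M=11, Y=23, A=24, C=25, E=34 ⇒ S
S: M=5, Y=17, A=18, C=28, E=30 ⇒ M
M: A=13, Y=21, C=24, E=25 ⇒ A
A: Y=8, C=11, E=12 ⇒ Y
Y: C=19, E=20 ⇒ C
C: E=23 ⇒ E
NN route W → S → M → A → Y → C → E → W costs 108.
Optimal: W → C → A → E → Y → M → S → W costs 100 (by enumerating all 360 distinct tours).
Excess = 108 − 100 = 8.

Excess over optimum: 8 m.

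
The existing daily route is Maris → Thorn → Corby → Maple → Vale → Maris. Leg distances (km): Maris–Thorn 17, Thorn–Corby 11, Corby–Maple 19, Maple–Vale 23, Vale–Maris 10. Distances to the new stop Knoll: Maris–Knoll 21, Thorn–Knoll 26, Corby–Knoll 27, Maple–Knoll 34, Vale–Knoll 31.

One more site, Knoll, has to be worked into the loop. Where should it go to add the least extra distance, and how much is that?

Insertion cost between consecutive stops i–j is d(i,Knoll) + d(Knoll,j) − d(i,j):
  between Maris and Thorn: 21 + 26 − 17 = 30
  between Thorn and Corby: 26 + 27 − 11 = 42
  between Corby and Maple: 27 + 34 − 19 = 42
  between Maple and Vale: 34 + 31 − 23 = 42
  between Vale and Maris: 31 + 21 − 10 = 42
Cheapest insertion is between Maris and Thorn, adding 30.
New total = 80 + 30 = 110.

+30 km — insert Knoll between Maris and Thorn.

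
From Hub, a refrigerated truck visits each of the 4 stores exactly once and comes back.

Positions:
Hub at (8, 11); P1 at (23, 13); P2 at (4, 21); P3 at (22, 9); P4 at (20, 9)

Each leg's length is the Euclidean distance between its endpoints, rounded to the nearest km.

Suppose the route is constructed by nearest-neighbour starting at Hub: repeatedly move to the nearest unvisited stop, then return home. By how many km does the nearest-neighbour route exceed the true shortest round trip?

Hub: P2=11, P4=12, P3=14, P1=15 ⇒ P2
P2: P4=20, P1=21, P3=22 ⇒ P4
P4: P3=2, P1=5 ⇒ P3
P3: P1=4 ⇒ P1
NN route Hub → P2 → P4 → P3 → P1 → Hub costs 52.
Optimal: Hub → P2 → P1 → P3 → P4 → Hub costs 50 (by enumerating all 12 distinct tours).
Excess = 52 − 50 = 2.

Excess over optimum: 2 km.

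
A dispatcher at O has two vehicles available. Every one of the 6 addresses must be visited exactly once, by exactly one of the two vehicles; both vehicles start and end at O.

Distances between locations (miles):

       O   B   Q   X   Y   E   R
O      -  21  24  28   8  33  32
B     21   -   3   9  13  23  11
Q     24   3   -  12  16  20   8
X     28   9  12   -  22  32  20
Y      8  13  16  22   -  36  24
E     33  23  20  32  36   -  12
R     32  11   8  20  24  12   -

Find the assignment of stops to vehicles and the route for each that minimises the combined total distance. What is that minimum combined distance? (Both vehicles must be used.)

109 miles — the smallest possible combined total.

Try each way of splitting the stops between the two vehicles (each non-empty) and, for each split, find the best tour for each vehicle:
  {B} + {Q, X, Y, E, R}: 42 + 95 = 137
  {Q} + {B, X, Y, E, R}: 48 + 95 = 143
  {B, Q} + {X, Y, E, R}: 48 + 95 = 143
  {X} + {B, Q, Y, E, R}: 56 + 77 = 133
  {B, X} + {Q, Y, E, R}: 58 + 77 = 135
  {Q, X} + {B, Y, E, R}: 64 + 77 = 141
  … (31 splits in total)
  {Y} + {B, Q, X, E, R}: 16 + 93 = 109  ← best
Best: vehicle 1 O → Y → O = 16; vehicle 2 O → X → B → Q → R → E → O = 93; combined 109.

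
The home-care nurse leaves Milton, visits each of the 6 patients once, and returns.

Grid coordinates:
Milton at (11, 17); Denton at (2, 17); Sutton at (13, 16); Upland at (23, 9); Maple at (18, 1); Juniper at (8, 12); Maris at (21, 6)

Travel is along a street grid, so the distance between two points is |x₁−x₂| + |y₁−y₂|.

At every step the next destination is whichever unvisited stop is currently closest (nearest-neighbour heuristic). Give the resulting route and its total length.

From Milton: distances to unvisited — Sutton=3, Juniper=8, Denton=9, Upland=20, Maris=21, Maple=23. Nearest is Sutton (3).
From Sutton: distances to unvisited — Juniper=9, Denton=12, Upland=17, Maris=18, Maple=20. Nearest is Juniper (9).
From Juniper: distances to unvisited — Denton=11, Upland=18, Maris=19, Maple=21. Nearest is Denton (11).
From Denton: distances to unvisited — Upland=29, Maris=30, Maple=32. Nearest is Upland (29).
From Upland: distances to unvisited — Maris=5, Maple=13. Nearest is Maris (5).
From Maris: distances to unvisited — Maple=8. Nearest is Maple (8).
Return Maple→Milton: 23.
Total = 3 + 9 + 11 + 29 + 5 + 8 + 23 = 88.

Nearest-neighbour total = 88; route Milton → Sutton → Juniper → Denton → Upland → Maris → Maple → Milton.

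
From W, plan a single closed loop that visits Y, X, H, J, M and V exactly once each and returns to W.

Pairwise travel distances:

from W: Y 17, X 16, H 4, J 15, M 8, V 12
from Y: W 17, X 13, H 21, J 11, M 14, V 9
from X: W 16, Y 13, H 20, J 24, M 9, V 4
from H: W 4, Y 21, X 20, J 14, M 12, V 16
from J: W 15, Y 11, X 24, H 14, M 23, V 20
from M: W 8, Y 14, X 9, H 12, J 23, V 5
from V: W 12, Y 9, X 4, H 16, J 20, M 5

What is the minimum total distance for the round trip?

W→Y→X→H→J→M→V→W: 17+13+20+14+23+5+12 = 104
W→Y→X→H→J→V→M→W: 17+13+20+14+20+5+8 = 97
W→Y→X→H→M→J→V→W: 17+13+20+12+23+20+12 = 117
W→Y→X→H→M→V→J→W: 17+13+20+12+5+20+15 = 102
W→Y→X→H→V→J→M→W: 17+13+20+16+20+23+8 = 117
W→Y→X→H→V→M→J→W: 17+13+20+16+5+23+15 = 109
W→Y→X→J→H→M→V→W: 17+13+24+14+12+5+12 = 97
W→Y→X→J→H→V→M→W: 17+13+24+14+16+5+8 = 97
… (352 more)
W→H→J→Y→X→V→M→W: 4+14+11+13+4+5+8 = 59  ← best
The minimum is 59.
One optimal route: W → H → J → Y → X → V → M → W (or its reverse).

Shortest round trip = 59.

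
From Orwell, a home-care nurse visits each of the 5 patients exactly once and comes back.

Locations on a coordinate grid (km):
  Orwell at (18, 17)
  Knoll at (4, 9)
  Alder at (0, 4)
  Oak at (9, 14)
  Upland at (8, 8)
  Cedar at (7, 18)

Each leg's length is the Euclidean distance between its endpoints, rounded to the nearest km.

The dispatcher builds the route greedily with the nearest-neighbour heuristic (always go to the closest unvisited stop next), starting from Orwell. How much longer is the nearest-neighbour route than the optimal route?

Excess over optimum: 7 km.

From Orwell: Oak=9, Cedar=11, Upland=13, Knoll=16, Alder=22 → choose Oak (9).
From Oak: Cedar=4, Upland=6, Knoll=7, Alder=13 → choose Cedar (4).
From Cedar: Knoll=9, Upland=10, Alder=16 → choose Knoll (9).
From Knoll: Upland=4, Alder=6 → choose Upland (4).
From Upland: Alder=9 → choose Alder (9).
NN route Orwell → Oak → Cedar → Knoll → Upland → Alder → Orwell costs 57.
Optimal: Orwell → Oak → Upland → Alder → Knoll → Cedar → Orwell costs 50 (by enumerating all 60 distinct tours).
Excess = 57 − 50 = 7.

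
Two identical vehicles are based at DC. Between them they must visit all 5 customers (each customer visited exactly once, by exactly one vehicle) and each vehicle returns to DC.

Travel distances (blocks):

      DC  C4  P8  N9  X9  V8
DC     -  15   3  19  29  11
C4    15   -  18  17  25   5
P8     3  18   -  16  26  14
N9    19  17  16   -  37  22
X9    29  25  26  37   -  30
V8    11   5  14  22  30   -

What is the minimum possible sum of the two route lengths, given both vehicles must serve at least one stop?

103 blocks — the smallest possible combined total.

There are 2^4 − 1 = 15 ways to divide the 5 stops into two non-empty groups. For each, the best each vehicle can do is its own shortest tour through its group:
  {C4} + {P8, N9, X9, V8}: 30 + 97 = 127
  {P8} + {C4, N9, X9, V8}: 6 + 97 = 103
  {C4, P8} + {N9, X9, V8}: 36 + 97 = 133
  {N9} + {C4, P8, X9, V8}: 38 + 70 = 108
  {C4, N9} + {P8, X9, V8}: 51 + 70 = 121
  {P8, N9} + {C4, X9, V8}: 38 + 70 = 108
  … (15 splits in total)
Best: vehicle 1 DC → P8 → DC = 6; vehicle 2 DC → N9 → X9 → C4 → V8 → DC = 97; combined 103.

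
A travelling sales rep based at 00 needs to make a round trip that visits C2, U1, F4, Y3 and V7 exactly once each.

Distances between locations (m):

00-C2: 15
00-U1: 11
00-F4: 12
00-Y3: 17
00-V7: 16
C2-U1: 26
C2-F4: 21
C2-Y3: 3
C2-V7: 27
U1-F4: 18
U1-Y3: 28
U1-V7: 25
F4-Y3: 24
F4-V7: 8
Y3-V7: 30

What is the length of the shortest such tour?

84 m — the shortest possible round trip.

00→C2→U1→F4→Y3→V7→00: 15+26+18+24+30+16 = 129
00→C2→U1→F4→V7→Y3→00: 15+26+18+8+30+17 = 114
00→C2→U1→Y3→F4→V7→00: 15+26+28+24+8+16 = 117
00→C2→U1→Y3→V7→F4→00: 15+26+28+30+8+12 = 119
00→C2→U1→V7→F4→Y3→00: 15+26+25+8+24+17 = 115
00→C2→U1→V7→Y3→F4→00: 15+26+25+30+24+12 = 132
00→C2→F4→U1→Y3→V7→00: 15+21+18+28+30+16 = 128
00→C2→F4→U1→V7→Y3→00: 15+21+18+25+30+17 = 126
00→C2→F4→Y3→U1→V7→00: 15+21+24+28+25+16 = 129
00→C2→F4→Y3→V7→U1→00: 15+21+24+30+25+11 = 126
00→C2→F4→V7→U1→Y3→00: 15+21+8+25+28+17 = 114
00→C2→F4→V7→Y3→U1→00: 15+21+8+30+28+11 = 113
00→C2→Y3→U1→F4→V7→00: 15+3+28+18+8+16 = 88
00→C2→Y3→U1→V7→F4→00: 15+3+28+25+8+12 = 91
… (46 more)
00→U1→F4→V7→C2→Y3→00: 11+18+8+27+3+17 = 84  ← best
The minimum is 84.
One optimal route: 00 → U1 → F4 → V7 → C2 → Y3 → 00 (or its reverse).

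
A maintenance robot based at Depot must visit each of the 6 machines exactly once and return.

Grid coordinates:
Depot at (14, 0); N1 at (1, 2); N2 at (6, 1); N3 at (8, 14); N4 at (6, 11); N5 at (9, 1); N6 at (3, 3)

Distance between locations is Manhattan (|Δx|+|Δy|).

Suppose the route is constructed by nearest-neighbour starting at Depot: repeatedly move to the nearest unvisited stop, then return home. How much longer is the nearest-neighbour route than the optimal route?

From Depot: N5=6, N2=9, N6=14, N1=15, N4=19, N3=20 → choose N5 (6).
From N5: N2=3, N6=8, N1=9, N4=13, N3=14 → choose N2 (3).
From N2: N6=5, N1=6, N4=10, N3=15 → choose N6 (5).
From N6: N1=3, N4=11, N3=16 → choose N1 (3).
From N1: N4=14, N3=19 → choose N4 (14).
From N4: N3=5 → choose N3 (5).
NN route Depot → N5 → N2 → N6 → N1 → N4 → N3 → Depot costs 56.
Optimal: Depot → N2 → N1 → N6 → N4 → N3 → N5 → Depot costs 54 (by enumerating all 360 distinct tours).
Excess = 56 − 54 = 2.

Excess over optimum: 2.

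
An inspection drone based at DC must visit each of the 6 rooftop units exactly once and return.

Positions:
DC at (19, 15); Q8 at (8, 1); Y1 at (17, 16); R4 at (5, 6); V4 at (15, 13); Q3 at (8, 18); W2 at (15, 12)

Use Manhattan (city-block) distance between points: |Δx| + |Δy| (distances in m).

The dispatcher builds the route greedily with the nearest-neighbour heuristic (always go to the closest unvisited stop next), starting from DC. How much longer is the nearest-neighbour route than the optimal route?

DC: Y1=3, V4=6, W2=7, Q3=14, R4=23, Q8=25 ⇒ Y1
Y1: V4=5, W2=6, Q3=11, R4=22, Q8=24 ⇒ V4
V4: W2=1, Q3=12, R4=17, Q8=19 ⇒ W2
W2: Q3=13, R4=16, Q8=18 ⇒ Q3
Q3: R4=15, Q8=17 ⇒ R4
R4: Q8=8 ⇒ Q8
NN route DC → Y1 → V4 → W2 → Q3 → R4 → Q8 → DC costs 70.
Optimal: DC → Y1 → Q3 → Q8 → R4 → W2 → V4 → DC costs 62 (by enumerating all 360 distinct tours).
Excess = 70 − 62 = 8.

Excess over optimum: 8 m.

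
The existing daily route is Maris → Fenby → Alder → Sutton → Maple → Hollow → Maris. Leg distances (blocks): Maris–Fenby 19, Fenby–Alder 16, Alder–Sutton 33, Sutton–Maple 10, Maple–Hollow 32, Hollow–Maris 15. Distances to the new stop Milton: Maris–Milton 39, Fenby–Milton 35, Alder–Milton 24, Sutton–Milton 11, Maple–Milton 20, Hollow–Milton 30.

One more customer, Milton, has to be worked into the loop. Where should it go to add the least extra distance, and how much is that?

Insertion cost between consecutive stops i–j is d(i,Milton) + d(Milton,j) − d(i,j):
  between Maris and Fenby: 39 + 35 − 19 = 55
  between Fenby and Alder: 35 + 24 − 16 = 43
  between Alder and Sutton: 24 + 11 − 33 = 2
  between Sutton and Maple: 11 + 20 − 10 = 21
  between Maple and Hollow: 20 + 30 − 32 = 18
  between Hollow and Maris: 30 + 39 − 15 = 54
Cheapest insertion is between Alder and Sutton, adding 2.
New total = 125 + 2 = 127.

+2 blocks — insert Milton between Alder and Sutton.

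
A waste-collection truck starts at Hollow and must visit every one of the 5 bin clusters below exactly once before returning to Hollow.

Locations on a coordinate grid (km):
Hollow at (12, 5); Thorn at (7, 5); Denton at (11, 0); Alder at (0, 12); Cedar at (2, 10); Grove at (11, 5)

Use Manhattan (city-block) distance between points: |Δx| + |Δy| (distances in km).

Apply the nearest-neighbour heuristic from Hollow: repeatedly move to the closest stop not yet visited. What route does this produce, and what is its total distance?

Total distance 56 km via the nearest-neighbour route Hollow → Grove → Thorn → Denton → Cedar → Alder → Hollow.

At Hollow the remaining stops are Grove 1, Thorn 5, Denton 6, Cedar 15, Alder 19; go to Grove.
At Grove the remaining stops are Thorn 4, Denton 5, Cedar 14, Alder 18; go to Thorn.
At Thorn the remaining stops are Denton 9, Cedar 10, Alder 14; go to Denton.
At Denton the remaining stops are Cedar 19, Alder 23; go to Cedar.
At Cedar the remaining stops are Alder 4; go to Alder.
Return Alder→Hollow: 19.
Total = 1 + 4 + 9 + 19 + 4 + 19 = 56.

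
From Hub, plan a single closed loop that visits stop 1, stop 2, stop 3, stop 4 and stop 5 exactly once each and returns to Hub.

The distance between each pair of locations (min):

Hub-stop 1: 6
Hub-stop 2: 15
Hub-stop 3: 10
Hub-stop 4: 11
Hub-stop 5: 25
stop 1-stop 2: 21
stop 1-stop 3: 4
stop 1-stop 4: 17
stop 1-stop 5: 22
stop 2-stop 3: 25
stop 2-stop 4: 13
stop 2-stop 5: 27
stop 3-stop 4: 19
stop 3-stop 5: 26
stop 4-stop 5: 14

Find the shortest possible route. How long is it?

With 5 stops there are 5!/2 = 60 distinct round trips (a route and its reverse cost the same).
Hub→stop 1→stop 2→stop 3→stop 4→stop 5→Hub: 6+21+25+19+14+25 = 110
Hub→stop 1→stop 2→stop 3→stop 5→stop 4→Hub: 6+21+25+26+14+11 = 103
Hub→stop 1→stop 2→stop 4→stop 3→stop 5→Hub: 6+21+13+19+26+25 = 110
Hub→stop 1→stop 2→stop 4→stop 5→stop 3→Hub: 6+21+13+14+26+10 = 90
Hub→stop 1→stop 2→stop 5→stop 3→stop 4→Hub: 6+21+27+26+19+11 = 110
Hub→stop 1→stop 2→stop 5→stop 4→stop 3→Hub: 6+21+27+14+19+10 = 97
Hub→stop 1→stop 3→stop 2→stop 4→stop 5→Hub: 6+4+25+13+14+25 = 87
Hub→stop 1→stop 3→stop 2→stop 5→stop 4→Hub: 6+4+25+27+14+11 = 87
Hub→stop 1→stop 3→stop 4→stop 2→stop 5→Hub: 6+4+19+13+27+25 = 94
Hub→stop 1→stop 3→stop 4→stop 5→stop 2→Hub: 6+4+19+14+27+15 = 85
Hub→stop 1→stop 3→stop 5→stop 2→stop 4→Hub: 6+4+26+27+13+11 = 87
Hub→stop 1→stop 3→stop 5→stop 4→stop 2→Hub: 6+4+26+14+13+15 = 78
Hub→stop 1→stop 4→stop 2→stop 3→stop 5→Hub: 6+17+13+25+26+25 = 112
Hub→stop 1→stop 4→stop 2→stop 5→stop 3→Hub: 6+17+13+27+26+10 = 99
… (46 more)
The minimum is 78.
One optimal route: Hub → stop 1 → stop 3 → stop 5 → stop 4 → stop 2 → Hub (or its reverse).

Minimum total distance: 78 min.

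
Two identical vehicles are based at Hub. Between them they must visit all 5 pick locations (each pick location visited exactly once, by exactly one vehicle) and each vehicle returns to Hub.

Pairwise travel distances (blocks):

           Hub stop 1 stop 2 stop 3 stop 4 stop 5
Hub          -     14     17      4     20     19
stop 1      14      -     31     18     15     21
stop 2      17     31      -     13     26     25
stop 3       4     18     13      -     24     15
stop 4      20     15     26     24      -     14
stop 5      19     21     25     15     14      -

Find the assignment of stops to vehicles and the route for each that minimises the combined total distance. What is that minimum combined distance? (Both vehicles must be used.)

Check every non-empty split of the stops between the two vehicles; for each half take its own optimal tour:
  {stop 1} + {stop 2, stop 3, stop 4, stop 5}: 28 + 76 = 104
  {stop 2} + {stop 1, stop 3, stop 4, stop 5}: 34 + 62 = 96
  {stop 1, stop 2} + {stop 3, stop 4, stop 5}: 62 + 53 = 115
  {stop 3} + {stop 1, stop 2, stop 4, stop 5}: 8 + 85 = 93
  {stop 1, stop 3} + {stop 2, stop 4, stop 5}: 36 + 76 = 112
  {stop 2, stop 3} + {stop 1, stop 4, stop 5}: 34 + 62 = 96
  … (15 splits in total)
Best: vehicle 1 Hub → stop 3 → Hub = 8; vehicle 2 Hub → stop 1 → stop 4 → stop 5 → stop 2 → Hub = 85; combined 93.

Minimum combined distance: 93 blocks.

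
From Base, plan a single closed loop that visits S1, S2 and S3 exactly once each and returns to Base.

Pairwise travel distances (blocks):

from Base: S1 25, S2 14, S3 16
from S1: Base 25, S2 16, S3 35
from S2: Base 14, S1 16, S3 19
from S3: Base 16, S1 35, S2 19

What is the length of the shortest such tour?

76 blocks — the shortest possible round trip.

There are 3 distinct closed tours to check (reversals are equivalent).
Base→S1→S2→S3→Base: 25+16+19+16 = 76
Base→S1→S3→S2→Base: 25+35+19+14 = 93
Base→S2→S1→S3→Base: 14+16+35+16 = 81
The minimum is 76.
One optimal route: Base → S1 → S2 → S3 → Base (or its reverse).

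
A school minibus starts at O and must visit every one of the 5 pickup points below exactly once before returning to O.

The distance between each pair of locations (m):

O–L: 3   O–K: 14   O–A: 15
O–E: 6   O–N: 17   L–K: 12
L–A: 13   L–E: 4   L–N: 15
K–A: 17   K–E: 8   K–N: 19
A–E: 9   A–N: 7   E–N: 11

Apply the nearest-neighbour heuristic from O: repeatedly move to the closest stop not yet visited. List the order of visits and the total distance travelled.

Total distance 56 m via the nearest-neighbour route O → L → E → K → A → N → O.

From O: distances to unvisited — L=3, E=6, K=14, A=15, N=17. Nearest is L (3).
From L: distances to unvisited — E=4, K=12, A=13, N=15. Nearest is E (4).
From E: distances to unvisited — K=8, A=9, N=11. Nearest is K (8).
From K: distances to unvisited — A=17, N=19. Nearest is A (17).
From A: distances to unvisited — N=7. Nearest is N (7).
Return N→O: 17.
Total = 3 + 4 + 8 + 17 + 7 + 17 = 56.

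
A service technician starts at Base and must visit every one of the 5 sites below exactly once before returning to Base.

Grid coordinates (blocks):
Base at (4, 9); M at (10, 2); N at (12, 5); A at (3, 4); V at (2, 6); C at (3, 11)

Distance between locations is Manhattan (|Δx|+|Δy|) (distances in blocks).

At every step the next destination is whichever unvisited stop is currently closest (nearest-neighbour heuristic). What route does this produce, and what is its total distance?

Nearest-neighbour total = 38 blocks; route Base → C → V → A → M → N → Base.

Base → [C:3 / V:5 / A:6 / N:12 / M:13] → C (3)
C → [V:6 / A:7 / N:15 / M:16] → V (6)
V → [A:3 / N:11 / M:12] → A (3)
A → [M:9 / N:10] → M (9)
M → [N:5] → N (5)
Return N→Base: 12.
Total = 3 + 6 + 3 + 9 + 5 + 12 = 38.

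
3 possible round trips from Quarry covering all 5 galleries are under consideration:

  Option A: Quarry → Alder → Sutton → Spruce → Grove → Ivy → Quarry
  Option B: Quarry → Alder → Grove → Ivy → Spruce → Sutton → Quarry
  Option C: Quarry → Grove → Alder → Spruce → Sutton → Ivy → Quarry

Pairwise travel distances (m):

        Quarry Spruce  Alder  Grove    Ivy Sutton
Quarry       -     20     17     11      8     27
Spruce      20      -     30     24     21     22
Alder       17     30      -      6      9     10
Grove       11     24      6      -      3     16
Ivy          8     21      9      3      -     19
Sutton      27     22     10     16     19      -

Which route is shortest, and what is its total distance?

Option A: 17 + 10 + 22 + 24 + 3 + 8 = 84
Option B: 17 + 6 + 3 + 21 + 22 + 27 = 96
Option C: 11 + 6 + 30 + 22 + 19 + 8 = 96

84 m — Option A is the shortest.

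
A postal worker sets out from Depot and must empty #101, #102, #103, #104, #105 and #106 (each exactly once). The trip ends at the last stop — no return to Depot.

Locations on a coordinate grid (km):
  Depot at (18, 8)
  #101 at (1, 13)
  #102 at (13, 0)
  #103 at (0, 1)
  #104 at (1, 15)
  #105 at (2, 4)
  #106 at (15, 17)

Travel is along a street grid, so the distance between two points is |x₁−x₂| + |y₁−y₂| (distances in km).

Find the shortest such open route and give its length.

Minimum one-way distance = 59 km.

There are 6! = 720 possible orderings.
Depot → #101 → #102 → #103 → #104 → #105 → #106: 22+25+14+15+12+26 = 114
Depot → #101 → #102 → #103 → #104 → #106 → #105: 22+25+14+15+16+26 = 118
Depot → #101 → #102 → #103 → #105 → #104 → #106: 22+25+14+5+12+16 = 94
Depot → #101 → #102 → #103 → #105 → #106 → #104: 22+25+14+5+26+16 = 108
Depot → #101 → #102 → #103 → #106 → #104 → #105: 22+25+14+31+16+12 = 120
Depot → #101 → #102 → #103 → #106 → #105 → #104: 22+25+14+31+26+12 = 130
Depot → #101 → #102 → #104 → #103 → #105 → #106: 22+25+27+15+5+26 = 120
Depot → #101 → #102 → #104 → #103 → #106 → #105: 22+25+27+15+31+26 = 146
… (712 more)
Depot → #106 → #104 → #101 → #105 → #103 → #102: 12+16+2+10+5+14 = 59  ← best
The minimum is 59.
One shortest path: Depot → #106 → #104 → #101 → #105 → #103 → #102.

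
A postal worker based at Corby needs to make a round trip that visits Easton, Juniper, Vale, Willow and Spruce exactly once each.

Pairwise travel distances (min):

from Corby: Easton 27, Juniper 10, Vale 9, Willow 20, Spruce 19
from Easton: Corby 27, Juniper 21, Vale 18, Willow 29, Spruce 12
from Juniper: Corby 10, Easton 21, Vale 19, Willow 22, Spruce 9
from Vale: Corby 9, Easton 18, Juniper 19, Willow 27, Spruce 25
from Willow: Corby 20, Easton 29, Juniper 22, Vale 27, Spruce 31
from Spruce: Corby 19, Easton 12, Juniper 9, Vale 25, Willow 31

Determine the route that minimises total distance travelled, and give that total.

Corby → Easton → Juniper → Vale → Willow → Spruce → Corby: 27+21+19+27+31+19 = 144
Corby → Easton → Juniper → Vale → Spruce → Willow → Corby: 27+21+19+25+31+20 = 143
Corby → Easton → Juniper → Willow → Vale → Spruce → Corby: 27+21+22+27+25+19 = 141
Corby → Easton → Juniper → Willow → Spruce → Vale → Corby: 27+21+22+31+25+9 = 135
Corby → Easton → Juniper → Spruce → Vale → Willow → Corby: 27+21+9+25+27+20 = 129
Corby → Easton → Juniper → Spruce → Willow → Vale → Corby: 27+21+9+31+27+9 = 124
Corby → Easton → Vale → Juniper → Willow → Spruce → Corby: 27+18+19+22+31+19 = 136
Corby → Easton → Vale → Juniper → Spruce → Willow → Corby: 27+18+19+9+31+20 = 124
Corby → Easton → Vale → Willow → Juniper → Spruce → Corby: 27+18+27+22+9+19 = 122
Corby → Easton → Vale → Willow → Spruce → Juniper → Corby: 27+18+27+31+9+10 = 122
Corby → Easton → Vale → Spruce → Juniper → Willow → Corby: 27+18+25+9+22+20 = 121
Corby → Easton → Vale → Spruce → Willow → Juniper → Corby: 27+18+25+31+22+10 = 133
Corby → Easton → Willow → Juniper → Vale → Spruce → Corby: 27+29+22+19+25+19 = 141
Corby → Easton → Willow → Juniper → Spruce → Vale → Corby: 27+29+22+9+25+9 = 121
… (46 more)
Corby → Vale → Easton → Spruce → Juniper → Willow → Corby: 9+18+12+9+22+20 = 90  ← best
The minimum is 90.
One optimal route: Corby → Vale → Easton → Spruce → Juniper → Willow → Corby (or its reverse).

Minimum total distance: 90 min.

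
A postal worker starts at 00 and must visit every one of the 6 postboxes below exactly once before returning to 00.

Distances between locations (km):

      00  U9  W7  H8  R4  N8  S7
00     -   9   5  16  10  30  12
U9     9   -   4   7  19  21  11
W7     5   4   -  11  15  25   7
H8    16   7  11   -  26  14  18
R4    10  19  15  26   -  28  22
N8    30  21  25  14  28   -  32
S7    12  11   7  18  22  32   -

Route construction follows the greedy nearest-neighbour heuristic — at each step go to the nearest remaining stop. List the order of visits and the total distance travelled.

Total distance 92 km via the nearest-neighbour route 00 → W7 → U9 → H8 → N8 → R4 → S7 → 00.

00 → [W7:5 / U9:9 / R4:10 / S7:12 / H8:16 / N8:30] → W7 (5)
W7 → [U9:4 / S7:7 / H8:11 / R4:15 / N8:25] → U9 (4)
U9 → [H8:7 / S7:11 / R4:19 / N8:21] → H8 (7)
H8 → [N8:14 / S7:18 / R4:26] → N8 (14)
N8 → [R4:28 / S7:32] → R4 (28)
R4 → [S7:22] → S7 (22)
Return S7→00: 12.
Total = 5 + 4 + 7 + 14 + 28 + 22 + 12 = 92.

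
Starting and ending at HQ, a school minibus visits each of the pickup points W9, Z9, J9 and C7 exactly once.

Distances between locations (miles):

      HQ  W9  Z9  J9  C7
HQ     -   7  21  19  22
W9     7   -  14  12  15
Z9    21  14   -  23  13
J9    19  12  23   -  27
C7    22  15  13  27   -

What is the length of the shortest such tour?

HQ → W9 → Z9 → J9 → C7 → HQ: 7+14+23+27+22 = 93
HQ → W9 → Z9 → C7 → J9 → HQ: 7+14+13+27+19 = 80
HQ → W9 → J9 → Z9 → C7 → HQ: 7+12+23+13+22 = 77
HQ → W9 → J9 → C7 → Z9 → HQ: 7+12+27+13+21 = 80
HQ → W9 → C7 → Z9 → J9 → HQ: 7+15+13+23+19 = 77
HQ → W9 → C7 → J9 → Z9 → HQ: 7+15+27+23+21 = 93
HQ → Z9 → W9 → J9 → C7 → HQ: 21+14+12+27+22 = 96
HQ → Z9 → W9 → C7 → J9 → HQ: 21+14+15+27+19 = 96
HQ → Z9 → J9 → W9 → C7 → HQ: 21+23+12+15+22 = 93
HQ → Z9 → C7 → W9 → J9 → HQ: 21+13+15+12+19 = 80
HQ → J9 → W9 → Z9 → C7 → HQ: 19+12+14+13+22 = 80
HQ → J9 → Z9 → W9 → C7 → HQ: 19+23+14+15+22 = 93
The minimum is 77.
One optimal route: HQ → W9 → J9 → Z9 → C7 → HQ (or its reverse).

77 miles — the shortest possible round trip.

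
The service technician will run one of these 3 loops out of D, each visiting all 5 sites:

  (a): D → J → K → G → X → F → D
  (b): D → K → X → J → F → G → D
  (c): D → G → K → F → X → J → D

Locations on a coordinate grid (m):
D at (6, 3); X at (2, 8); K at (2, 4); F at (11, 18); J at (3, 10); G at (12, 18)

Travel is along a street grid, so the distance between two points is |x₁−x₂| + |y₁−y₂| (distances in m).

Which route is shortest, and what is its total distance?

(a): 10 + 7 + 24 + 20 + 19 + 20 = 100
(b): 5 + 4 + 3 + 16 + 1 + 21 = 50
(c): 21 + 24 + 23 + 19 + 3 + 10 = 100

Shortest is (b), total 50 m.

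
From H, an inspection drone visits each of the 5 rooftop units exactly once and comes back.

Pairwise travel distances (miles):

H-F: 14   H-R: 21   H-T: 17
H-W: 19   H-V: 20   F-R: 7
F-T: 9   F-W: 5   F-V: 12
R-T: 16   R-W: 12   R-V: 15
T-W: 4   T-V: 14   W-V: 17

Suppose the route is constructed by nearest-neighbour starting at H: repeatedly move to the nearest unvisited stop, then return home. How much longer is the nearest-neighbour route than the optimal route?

From H: F=14, T=17, W=19, V=20, R=21 → choose F (14).
From F: W=5, R=7, T=9, V=12 → choose W (5).
From W: T=4, R=12, V=17 → choose T (4).
From T: V=14, R=16 → choose V (14).
From V: R=15 → choose R (15).
NN route H → F → W → T → V → R → H costs 73.
Optimal: H → T → W → F → R → V → H costs 68 (by enumerating all 60 distinct tours).
Excess = 73 − 68 = 5.

Excess over optimum: 5 miles.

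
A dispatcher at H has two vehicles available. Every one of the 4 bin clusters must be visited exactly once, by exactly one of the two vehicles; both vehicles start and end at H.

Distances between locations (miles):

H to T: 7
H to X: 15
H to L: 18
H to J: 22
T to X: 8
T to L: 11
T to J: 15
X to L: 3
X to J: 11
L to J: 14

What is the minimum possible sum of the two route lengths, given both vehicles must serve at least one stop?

Check every non-empty split of the stops between the two vehicles; for each half take its own optimal tour:
  {T} + {X, L, J}: 14 + 54 = 68
  {X} + {T, L, J}: 30 + 54 = 84
  {T, X} + {L, J}: 30 + 54 = 84
  {L} + {T, X, J}: 36 + 48 = 84
  {T, L} + {X, J}: 36 + 48 = 84
  {X, L} + {T, J}: 36 + 44 = 80
  … (7 splits in total)
Best: vehicle 1 H → T → H = 14; vehicle 2 H → X → L → J → H = 54; combined 68.

Minimum combined distance: 68 miles.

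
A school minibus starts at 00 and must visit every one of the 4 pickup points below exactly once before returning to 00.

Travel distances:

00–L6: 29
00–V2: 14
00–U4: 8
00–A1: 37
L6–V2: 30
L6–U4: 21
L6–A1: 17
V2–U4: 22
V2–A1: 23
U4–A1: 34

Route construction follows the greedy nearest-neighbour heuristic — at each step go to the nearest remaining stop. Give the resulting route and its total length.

Nearest-neighbour total = 83; route 00 → U4 → L6 → A1 → V2 → 00.

At 00 the remaining stops are U4 8, V2 14, L6 29, A1 37; go to U4.
At U4 the remaining stops are L6 21, V2 22, A1 34; go to L6.
At L6 the remaining stops are A1 17, V2 30; go to A1.
At A1 the remaining stops are V2 23; go to V2.
Return V2→00: 14.
Total = 8 + 21 + 17 + 23 + 14 = 83.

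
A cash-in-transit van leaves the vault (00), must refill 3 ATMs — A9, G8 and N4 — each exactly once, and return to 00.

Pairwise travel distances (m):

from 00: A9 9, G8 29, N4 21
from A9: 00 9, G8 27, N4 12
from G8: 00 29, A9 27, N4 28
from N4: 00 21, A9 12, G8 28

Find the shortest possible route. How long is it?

With 3 stops there are 3!/2 = 3 distinct round trips (a route and its reverse cost the same).
00 → A9 → G8 → N4 → 00: 9+27+28+21 = 85
00 → A9 → N4 → G8 → 00: 9+12+28+29 = 78
00 → G8 → A9 → N4 → 00: 29+27+12+21 = 89
The minimum is 78.
One optimal route: 00 → A9 → N4 → G8 → 00 (or its reverse).

Minimum total distance: 78 m.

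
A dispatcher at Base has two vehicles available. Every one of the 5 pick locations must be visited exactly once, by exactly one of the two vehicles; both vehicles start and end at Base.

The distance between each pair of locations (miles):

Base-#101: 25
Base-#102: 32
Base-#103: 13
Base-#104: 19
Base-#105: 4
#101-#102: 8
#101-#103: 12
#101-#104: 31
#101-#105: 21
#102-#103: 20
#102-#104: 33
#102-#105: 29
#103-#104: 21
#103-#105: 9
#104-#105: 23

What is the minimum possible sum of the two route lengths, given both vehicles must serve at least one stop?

Try each way of splitting the stops between the two vehicles (each non-empty) and, for each split, find the best tour for each vehicle:
  {#101} + {#102, #103, #104, #105}: 50 + 85 = 135
  {#102} + {#101, #103, #104, #105}: 64 + 75 = 139
  {#101, #102} + {#103, #104, #105}: 65 + 53 = 118
  {#103} + {#101, #102, #104, #105}: 26 + 85 = 111
  {#101, #103} + {#102, #104, #105}: 50 + 85 = 135
  {#102, #103} + {#101, #104, #105}: 65 + 75 = 140
  … (15 splits in total)
  {#101, #102, #103, #104} + {#105}: 85 + 8 = 93  ← best
Best: vehicle 1 Base → #103 → #101 → #102 → #104 → Base = 85; vehicle 2 Base → #105 → Base = 8; combined 93.

Minimum combined distance: 93 miles.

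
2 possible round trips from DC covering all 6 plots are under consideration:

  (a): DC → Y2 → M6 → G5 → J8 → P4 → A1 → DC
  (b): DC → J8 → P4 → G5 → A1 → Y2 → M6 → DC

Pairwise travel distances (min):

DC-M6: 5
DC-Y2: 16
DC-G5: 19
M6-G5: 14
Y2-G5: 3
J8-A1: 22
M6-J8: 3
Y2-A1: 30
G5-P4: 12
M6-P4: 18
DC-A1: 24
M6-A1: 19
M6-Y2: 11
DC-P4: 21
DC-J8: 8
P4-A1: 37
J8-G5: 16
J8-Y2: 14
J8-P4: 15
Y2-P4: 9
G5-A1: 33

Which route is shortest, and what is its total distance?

Shortest is (b), total 114 min.

(a): 16 + 11 + 14 + 16 + 15 + 37 + 24 = 133
(b): 8 + 15 + 12 + 33 + 30 + 11 + 5 = 114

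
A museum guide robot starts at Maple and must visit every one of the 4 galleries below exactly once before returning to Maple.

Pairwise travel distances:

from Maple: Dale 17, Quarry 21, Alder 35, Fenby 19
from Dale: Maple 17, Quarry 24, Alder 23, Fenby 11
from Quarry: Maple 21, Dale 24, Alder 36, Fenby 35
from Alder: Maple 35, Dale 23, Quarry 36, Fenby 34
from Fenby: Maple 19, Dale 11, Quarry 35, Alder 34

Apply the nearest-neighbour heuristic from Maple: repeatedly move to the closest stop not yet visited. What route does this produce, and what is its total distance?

Nearest-neighbour total = 119; route Maple → Dale → Fenby → Alder → Quarry → Maple.

At Maple the remaining stops are Dale 17, Fenby 19, Quarry 21, Alder 35; go to Dale.
At Dale the remaining stops are Fenby 11, Alder 23, Quarry 24; go to Fenby.
At Fenby the remaining stops are Alder 34, Quarry 35; go to Alder.
At Alder the remaining stops are Quarry 36; go to Quarry.
Return Quarry→Maple: 21.
Total = 17 + 11 + 34 + 36 + 21 = 119.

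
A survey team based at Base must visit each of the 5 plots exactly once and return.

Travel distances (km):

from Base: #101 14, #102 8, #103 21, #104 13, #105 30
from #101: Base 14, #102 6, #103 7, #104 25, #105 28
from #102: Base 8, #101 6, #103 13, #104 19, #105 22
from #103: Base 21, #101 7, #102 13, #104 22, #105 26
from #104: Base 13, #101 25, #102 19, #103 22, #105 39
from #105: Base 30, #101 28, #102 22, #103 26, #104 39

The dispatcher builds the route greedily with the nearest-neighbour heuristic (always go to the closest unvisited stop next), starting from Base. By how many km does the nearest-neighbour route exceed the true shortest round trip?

From Base: #102=8, #104=13, #101=14, #103=21, #105=30 → choose #102 (8).
From #102: #101=6, #103=13, #104=19, #105=22 → choose #101 (6).
From #101: #103=7, #104=25, #105=28 → choose #103 (7).
From #103: #104=22, #105=26 → choose #104 (22).
From #104: #105=39 → choose #105 (39).
NN route Base → #102 → #101 → #103 → #104 → #105 → Base costs 112.
Optimal: Base → #102 → #101 → #103 → #105 → #104 → Base costs 99 (by enumerating all 60 distinct tours).
Excess = 112 − 99 = 13.

13 km longer than the optimal tour.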